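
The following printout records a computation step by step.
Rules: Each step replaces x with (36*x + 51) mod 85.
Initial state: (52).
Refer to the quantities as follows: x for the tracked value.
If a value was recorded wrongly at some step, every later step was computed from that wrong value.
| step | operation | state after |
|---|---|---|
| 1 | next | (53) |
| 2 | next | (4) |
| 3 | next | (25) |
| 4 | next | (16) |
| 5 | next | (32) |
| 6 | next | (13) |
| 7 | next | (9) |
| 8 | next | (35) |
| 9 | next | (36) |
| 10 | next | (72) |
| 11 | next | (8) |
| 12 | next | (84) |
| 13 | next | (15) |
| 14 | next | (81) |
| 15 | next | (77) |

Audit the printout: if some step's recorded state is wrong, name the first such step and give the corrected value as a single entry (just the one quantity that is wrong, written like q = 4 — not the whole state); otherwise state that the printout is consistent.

Step 1: x = (36*52 + 51) mod 85 = 53 — exactly as logged.
Step 2: x = (36*53 + 51) mod 85 = 4 — agrees with the printout.
Step 3: x = (36*4 + 51) mod 85 = 25 — matches.
Step 4: x = (36*25 + 51) mod 85 = 16 — same as recorded.
Step 5: x = (36*16 + 51) mod 85 = 32 — agrees with the printout.
Step 6: x = (36*32 + 51) mod 85 = 13 — verified.
Step 7: x = (36*13 + 51) mod 85 = 9 — matches.
Step 8: x = (36*9 + 51) mod 85 = 35 — verified.
Step 9: x = (36*35 + 51) mod 85 = 36 — matches.
Step 10: x = (36*36 + 51) mod 85 = 72 — checks out.
Step 11: x = (36*72 + 51) mod 85 = 8 — verified.
Step 12: x = (36*8 + 51) mod 85 = 84 — confirmed correct.
Step 13: x = (36*84 + 51) mod 85 = 15 — verified.
Step 14: x = (36*15 + 51) mod 85 = 81 — exactly as logged.
Step 15: x = (36*81 + 51) mod 85 = 77 — in agreement.
All entries verified; no error found.

no error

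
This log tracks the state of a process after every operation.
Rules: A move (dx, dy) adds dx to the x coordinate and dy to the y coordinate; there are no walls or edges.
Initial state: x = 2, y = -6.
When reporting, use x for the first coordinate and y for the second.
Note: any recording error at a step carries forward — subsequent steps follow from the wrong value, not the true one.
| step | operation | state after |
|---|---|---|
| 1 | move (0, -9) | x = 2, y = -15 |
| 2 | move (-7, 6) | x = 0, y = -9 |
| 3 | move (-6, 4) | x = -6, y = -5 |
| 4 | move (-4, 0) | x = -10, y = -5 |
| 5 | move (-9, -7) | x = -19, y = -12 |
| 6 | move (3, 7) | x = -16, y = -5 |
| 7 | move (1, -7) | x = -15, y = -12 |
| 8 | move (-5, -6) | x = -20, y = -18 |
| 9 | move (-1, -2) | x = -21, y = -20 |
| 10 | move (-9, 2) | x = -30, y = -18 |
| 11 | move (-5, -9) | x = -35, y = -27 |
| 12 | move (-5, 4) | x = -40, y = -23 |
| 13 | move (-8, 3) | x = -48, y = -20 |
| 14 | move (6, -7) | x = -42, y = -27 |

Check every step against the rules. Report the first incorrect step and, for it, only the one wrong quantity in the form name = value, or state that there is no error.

step 2, x = -5

1. x = 2 + (0) = 2, y = -6 + (-9) = -15 (confirmed correct)
2. x = 2 + (-7) = -5, y = -15 + (6) = -9 (the entry is off here)
The audit stops at step 2: the recorded entry is wrong and should be x = -5.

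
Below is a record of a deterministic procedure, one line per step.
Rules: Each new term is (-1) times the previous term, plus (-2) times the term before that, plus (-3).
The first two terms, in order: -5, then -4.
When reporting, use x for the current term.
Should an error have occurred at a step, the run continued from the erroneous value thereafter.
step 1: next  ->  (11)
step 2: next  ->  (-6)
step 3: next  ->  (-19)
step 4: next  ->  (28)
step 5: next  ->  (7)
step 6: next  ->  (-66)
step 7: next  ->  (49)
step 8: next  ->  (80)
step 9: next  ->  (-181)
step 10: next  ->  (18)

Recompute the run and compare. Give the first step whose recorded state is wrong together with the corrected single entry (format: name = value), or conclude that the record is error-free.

step 1: x = -1*(-4) + (-2)*(-5) + (-3) = 11 -> same as recorded
step 2: x = -1*(11) + (-2)*(-4) + (-3) = -6 -> exactly as logged
step 3: x = -1*(-6) + (-2)*(11) + (-3) = -19 -> matches
step 4: x = -1*(-19) + (-2)*(-6) + (-3) = 28 -> agrees with the record
step 5: x = -1*(28) + (-2)*(-19) + (-3) = 7 -> confirmed correct
step 6: x = -1*(7) + (-2)*(28) + (-3) = -66 -> matches
step 7: x = -1*(-66) + (-2)*(7) + (-3) = 49 -> exactly as logged
step 8: x = -1*(49) + (-2)*(-66) + (-3) = 80 -> consistent with the record
step 9: x = -1*(80) + (-2)*(49) + (-3) = -181 -> agrees with the record
step 10: x = -1*(-181) + (-2)*(80) + (-3) = 18 -> confirmed correct
The whole run recomputes cleanly — no discrepancies.

no error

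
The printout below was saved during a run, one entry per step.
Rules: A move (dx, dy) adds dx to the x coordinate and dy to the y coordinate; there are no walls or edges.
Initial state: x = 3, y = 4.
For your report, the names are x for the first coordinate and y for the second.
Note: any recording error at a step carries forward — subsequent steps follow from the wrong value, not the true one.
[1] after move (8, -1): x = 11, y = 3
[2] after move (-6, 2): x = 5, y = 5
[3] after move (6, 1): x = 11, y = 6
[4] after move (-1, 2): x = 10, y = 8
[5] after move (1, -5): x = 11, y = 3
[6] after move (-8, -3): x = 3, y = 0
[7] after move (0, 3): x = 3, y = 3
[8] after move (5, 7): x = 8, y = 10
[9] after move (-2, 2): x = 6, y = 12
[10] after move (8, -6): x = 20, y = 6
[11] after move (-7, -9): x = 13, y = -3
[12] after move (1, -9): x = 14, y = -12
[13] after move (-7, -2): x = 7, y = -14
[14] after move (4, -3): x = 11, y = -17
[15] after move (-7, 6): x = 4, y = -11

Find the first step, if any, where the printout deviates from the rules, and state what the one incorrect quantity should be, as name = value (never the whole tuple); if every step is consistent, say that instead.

step 10, x = 14

Recomputing the run from the initial state:
step 1: x = 11, y = 3
step 2: x = 5, y = 5
step 3: x = 11, y = 6
step 4: x = 10, y = 8
step 5: x = 11, y = 3
step 6: x = 3, y = 0
step 7: x = 3, y = 3
step 8: x = 8, y = 10
step 9: x = 6, y = 12
step 10: x = 14, y = 6
step 11: x = 7, y = -3
step 12: x = 8, y = -12
step 13: x = 1, y = -14
step 14: x = 5, y = -17
step 15: x = -2, y = -11
The first disagreement with the printout is at step 10, where the value should be x = 14.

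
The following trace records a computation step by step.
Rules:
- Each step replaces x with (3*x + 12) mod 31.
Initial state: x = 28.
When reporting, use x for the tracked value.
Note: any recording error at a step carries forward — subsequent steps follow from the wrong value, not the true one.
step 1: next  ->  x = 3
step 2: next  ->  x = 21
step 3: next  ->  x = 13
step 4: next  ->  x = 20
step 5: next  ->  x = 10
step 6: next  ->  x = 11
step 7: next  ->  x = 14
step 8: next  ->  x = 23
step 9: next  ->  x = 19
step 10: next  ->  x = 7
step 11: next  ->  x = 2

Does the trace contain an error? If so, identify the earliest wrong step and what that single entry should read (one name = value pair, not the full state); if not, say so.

no error

step 1: x = (3*28 + 12) mod 31 = 3 -> consistent with the trace
step 2: x = (3*3 + 12) mod 31 = 21 -> agrees with the trace
step 3: x = (3*21 + 12) mod 31 = 13 -> agrees with the trace
step 4: x = (3*13 + 12) mod 31 = 20 -> same as recorded
step 5: x = (3*20 + 12) mod 31 = 10 -> verified
step 6: x = (3*10 + 12) mod 31 = 11 -> no discrepancy
step 7: x = (3*11 + 12) mod 31 = 14 -> exactly as logged
step 8: x = (3*14 + 12) mod 31 = 23 -> verified
step 9: x = (3*23 + 12) mod 31 = 19 -> exactly as logged
step 10: x = (3*19 + 12) mod 31 = 7 -> in agreement
step 11: x = (3*7 + 12) mod 31 = 2 -> matches
Each recorded entry agrees with the recomputation.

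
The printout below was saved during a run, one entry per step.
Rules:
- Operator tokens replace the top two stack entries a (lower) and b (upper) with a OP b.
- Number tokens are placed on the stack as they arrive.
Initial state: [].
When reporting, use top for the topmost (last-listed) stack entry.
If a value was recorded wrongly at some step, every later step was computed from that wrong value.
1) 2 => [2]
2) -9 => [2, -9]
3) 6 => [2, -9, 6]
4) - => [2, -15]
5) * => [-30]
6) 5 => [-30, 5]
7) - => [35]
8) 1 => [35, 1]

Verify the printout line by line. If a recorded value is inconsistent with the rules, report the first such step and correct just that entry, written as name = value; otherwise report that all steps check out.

step 7, top = -35

Step 1: push 2: top = 2 — same as recorded.
Step 2: push -9: top = -9 — in agreement.
Step 3: push 6: top = 6 — no discrepancy.
Step 4: -9 - 6 = -15 — same as recorded.
Step 5: 2 * -15 = -30 — verified.
Step 6: push 5: top = 5 — consistent with the printout.
Step 7: -30 - 5 = -35 — this is not what the printout shows.
The audit stops at step 7: the recorded entry is wrong and should be top = -35.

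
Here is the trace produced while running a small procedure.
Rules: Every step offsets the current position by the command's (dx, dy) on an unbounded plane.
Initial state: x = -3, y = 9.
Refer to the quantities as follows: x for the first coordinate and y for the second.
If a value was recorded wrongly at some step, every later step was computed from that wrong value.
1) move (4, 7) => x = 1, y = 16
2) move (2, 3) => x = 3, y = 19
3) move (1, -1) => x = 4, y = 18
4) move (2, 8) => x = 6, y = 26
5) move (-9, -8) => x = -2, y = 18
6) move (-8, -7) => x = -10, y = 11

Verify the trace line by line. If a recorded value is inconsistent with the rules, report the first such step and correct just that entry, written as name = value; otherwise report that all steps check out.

step 5, x = -3

Recomputing the run from the initial state:
step 1: x = 1, y = 16
step 2: x = 3, y = 19
step 3: x = 4, y = 18
step 4: x = 6, y = 26
step 5: x = -3, y = 18
step 6: x = -11, y = 11
The first disagreement with the trace is at step 5, where the value should be x = -3.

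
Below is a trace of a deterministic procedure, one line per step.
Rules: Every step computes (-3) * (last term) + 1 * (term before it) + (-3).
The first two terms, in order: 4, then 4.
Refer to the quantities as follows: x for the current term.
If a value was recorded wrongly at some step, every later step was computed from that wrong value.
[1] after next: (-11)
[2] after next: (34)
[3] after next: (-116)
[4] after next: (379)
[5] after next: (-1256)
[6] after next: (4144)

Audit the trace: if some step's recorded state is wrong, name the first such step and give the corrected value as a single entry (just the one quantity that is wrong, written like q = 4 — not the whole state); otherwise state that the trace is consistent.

no error

Recomputing the run from the initial state:
step 1: x = -11
step 2: x = 34
step 3: x = -116
step 4: x = 379
step 5: x = -1256
step 6: x = 4144
This matches the trace at every step.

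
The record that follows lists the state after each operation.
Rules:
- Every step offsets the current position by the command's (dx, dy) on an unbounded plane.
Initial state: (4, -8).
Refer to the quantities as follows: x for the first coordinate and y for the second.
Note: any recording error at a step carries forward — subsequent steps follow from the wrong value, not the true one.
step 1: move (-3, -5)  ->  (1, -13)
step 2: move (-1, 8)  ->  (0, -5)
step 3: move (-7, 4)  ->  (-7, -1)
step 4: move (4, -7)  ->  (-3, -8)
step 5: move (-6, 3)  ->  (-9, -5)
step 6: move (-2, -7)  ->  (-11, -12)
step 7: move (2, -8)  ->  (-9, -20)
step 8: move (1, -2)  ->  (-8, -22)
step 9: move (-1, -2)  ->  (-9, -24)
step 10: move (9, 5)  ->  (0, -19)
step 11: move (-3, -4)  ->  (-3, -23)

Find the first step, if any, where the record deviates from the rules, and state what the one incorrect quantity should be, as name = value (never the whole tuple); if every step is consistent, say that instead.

no error

Step 1: x = 4 + (-3) = 1, y = -8 + (-5) = -13 — matches.
Step 2: x = 1 + (-1) = 0, y = -13 + (8) = -5 — agrees with the record.
Step 3: x = 0 + (-7) = -7, y = -5 + (4) = -1 — exactly as logged.
Step 4: x = -7 + (4) = -3, y = -1 + (-7) = -8 — verified.
Step 5: x = -3 + (-6) = -9, y = -8 + (3) = -5 — exactly as logged.
Step 6: x = -9 + (-2) = -11, y = -5 + (-7) = -12 — consistent with the record.
Step 7: x = -11 + (2) = -9, y = -12 + (-8) = -20 — exactly as logged.
Step 8: x = -9 + (1) = -8, y = -20 + (-2) = -22 — no discrepancy.
Step 9: x = -8 + (-1) = -9, y = -22 + (-2) = -24 — confirmed correct.
Step 10: x = -9 + (9) = 0, y = -24 + (5) = -19 — same as recorded.
Step 11: x = 0 + (-3) = -3, y = -19 + (-4) = -23 — consistent with the record.
Each recorded entry agrees with the recomputation.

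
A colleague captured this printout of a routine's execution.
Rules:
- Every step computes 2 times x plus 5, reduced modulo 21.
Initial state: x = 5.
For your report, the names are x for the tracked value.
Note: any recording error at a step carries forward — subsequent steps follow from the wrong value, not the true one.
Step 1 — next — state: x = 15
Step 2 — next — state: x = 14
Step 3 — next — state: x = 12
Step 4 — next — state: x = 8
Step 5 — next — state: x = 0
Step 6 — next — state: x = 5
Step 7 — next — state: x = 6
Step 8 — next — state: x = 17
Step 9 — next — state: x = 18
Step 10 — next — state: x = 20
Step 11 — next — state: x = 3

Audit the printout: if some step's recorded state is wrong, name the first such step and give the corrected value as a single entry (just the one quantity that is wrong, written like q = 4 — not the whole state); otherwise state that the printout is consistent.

step 7, x = 15

step 1: x = (2*5 + 5) mod 21 = 15 -> agrees with the printout
step 2: x = (2*15 + 5) mod 21 = 14 -> same as recorded
step 3: x = (2*14 + 5) mod 21 = 12 -> confirmed correct
step 4: x = (2*12 + 5) mod 21 = 8 -> matches
step 5: x = (2*8 + 5) mod 21 = 0 -> consistent with the printout
step 6: x = (2*0 + 5) mod 21 = 5 -> checks out
step 7: x = (2*5 + 5) mod 21 = 15 -> not what was recorded
First incorrect step: 7; the correct value is x = 15.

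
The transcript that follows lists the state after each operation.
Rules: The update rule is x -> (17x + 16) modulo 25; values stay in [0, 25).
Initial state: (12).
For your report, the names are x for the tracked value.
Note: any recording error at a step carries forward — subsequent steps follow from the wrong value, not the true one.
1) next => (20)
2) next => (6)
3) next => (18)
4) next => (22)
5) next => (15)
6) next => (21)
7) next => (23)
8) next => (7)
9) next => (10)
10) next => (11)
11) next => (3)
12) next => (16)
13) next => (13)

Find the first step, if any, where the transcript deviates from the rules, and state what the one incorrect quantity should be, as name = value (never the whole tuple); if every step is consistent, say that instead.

step 12, x = 17

step 1: x = (17*12 + 16) mod 25 = 20 -> no discrepancy
step 2: x = (17*20 + 16) mod 25 = 6 -> agrees with the transcript
step 3: x = (17*6 + 16) mod 25 = 18 -> in agreement
step 4: x = (17*18 + 16) mod 25 = 22 -> checks out
step 5: x = (17*22 + 16) mod 25 = 15 -> agrees with the transcript
step 6: x = (17*15 + 16) mod 25 = 21 -> consistent with the transcript
step 7: x = (17*21 + 16) mod 25 = 23 -> in agreement
step 8: x = (17*23 + 16) mod 25 = 7 -> same as recorded
step 9: x = (17*7 + 16) mod 25 = 10 -> exactly as logged
step 10: x = (17*10 + 16) mod 25 = 11 -> no discrepancy
step 11: x = (17*11 + 16) mod 25 = 3 -> exactly as logged
step 12: x = (17*3 + 16) mod 25 = 17 -> the transcript has a different value
First deviation found at step 12; the corrected entry is x = 17.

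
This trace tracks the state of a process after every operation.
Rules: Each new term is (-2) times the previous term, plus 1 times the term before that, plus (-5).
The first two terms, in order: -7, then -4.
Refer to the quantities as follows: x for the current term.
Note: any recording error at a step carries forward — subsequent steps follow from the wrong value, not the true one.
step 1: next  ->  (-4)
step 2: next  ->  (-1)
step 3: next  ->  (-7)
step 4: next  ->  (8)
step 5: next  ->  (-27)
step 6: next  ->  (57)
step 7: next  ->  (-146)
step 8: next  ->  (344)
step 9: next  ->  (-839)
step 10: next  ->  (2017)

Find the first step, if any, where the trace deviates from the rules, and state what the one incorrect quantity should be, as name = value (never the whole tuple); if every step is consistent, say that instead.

Recomputing the run from the initial state:
step 1: x = -4
step 2: x = -1
step 3: x = -7
step 4: x = 8
step 5: x = -28
step 6: x = 59
step 7: x = -151
step 8: x = 356
step 9: x = -868
step 10: x = 2087
The first disagreement with the trace is at step 5, where the value should be x = -28.

step 5, x = -28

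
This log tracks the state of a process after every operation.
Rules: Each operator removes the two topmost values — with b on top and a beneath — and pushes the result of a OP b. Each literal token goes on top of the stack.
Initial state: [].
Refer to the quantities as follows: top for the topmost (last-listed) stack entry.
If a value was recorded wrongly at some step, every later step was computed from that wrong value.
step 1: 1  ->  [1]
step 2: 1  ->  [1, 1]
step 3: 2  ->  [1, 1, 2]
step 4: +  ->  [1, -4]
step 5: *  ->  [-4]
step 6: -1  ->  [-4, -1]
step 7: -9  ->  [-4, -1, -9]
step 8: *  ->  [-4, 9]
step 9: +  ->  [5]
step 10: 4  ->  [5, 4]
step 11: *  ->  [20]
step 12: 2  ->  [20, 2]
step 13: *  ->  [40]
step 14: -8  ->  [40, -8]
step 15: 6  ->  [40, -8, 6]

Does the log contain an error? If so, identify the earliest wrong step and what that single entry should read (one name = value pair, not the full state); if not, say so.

step 4, top = 3

step 1: push 1: top = 1 -> matches
step 2: push 1: top = 1 -> agrees with the log
step 3: push 2: top = 2 -> no discrepancy
step 4: 1 + 2 = 3 -> a discrepancy with the log
The audit stops at step 4: the recorded entry is wrong and should be top = 3.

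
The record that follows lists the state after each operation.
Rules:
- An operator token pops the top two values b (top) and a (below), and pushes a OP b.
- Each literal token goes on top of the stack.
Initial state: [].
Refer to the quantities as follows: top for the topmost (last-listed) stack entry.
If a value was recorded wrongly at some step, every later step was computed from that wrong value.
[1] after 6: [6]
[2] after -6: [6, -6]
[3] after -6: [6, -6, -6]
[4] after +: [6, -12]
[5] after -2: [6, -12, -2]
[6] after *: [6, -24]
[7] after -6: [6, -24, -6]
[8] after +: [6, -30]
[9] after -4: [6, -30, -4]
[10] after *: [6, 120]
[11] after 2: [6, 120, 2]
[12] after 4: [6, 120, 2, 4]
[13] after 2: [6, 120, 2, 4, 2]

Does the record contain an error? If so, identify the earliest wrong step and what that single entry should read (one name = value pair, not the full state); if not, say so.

step 6, top = 24

1. push 6: top = 6 (agrees with the record)
2. push -6: top = -6 (checks out)
3. push -6: top = -6 (consistent with the record)
4. -6 + -6 = -12 (agrees with the record)
5. push -2: top = -2 (in agreement)
6. -12 * -2 = 24 (the recorded entry deviates here)
The audit stops at step 6: the recorded entry is wrong and should be top = 24.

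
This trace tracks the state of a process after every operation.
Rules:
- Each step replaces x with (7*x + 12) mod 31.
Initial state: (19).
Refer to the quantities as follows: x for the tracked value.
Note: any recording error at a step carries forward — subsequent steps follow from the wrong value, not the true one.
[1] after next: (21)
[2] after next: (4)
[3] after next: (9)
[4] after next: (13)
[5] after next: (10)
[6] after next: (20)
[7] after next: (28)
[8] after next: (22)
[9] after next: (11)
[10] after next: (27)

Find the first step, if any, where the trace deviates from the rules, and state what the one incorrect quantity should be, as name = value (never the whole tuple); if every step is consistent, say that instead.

no error

1. x = (7*19 + 12) mod 31 = 21 (verified)
2. x = (7*21 + 12) mod 31 = 4 (same as recorded)
3. x = (7*4 + 12) mod 31 = 9 (agrees with the trace)
4. x = (7*9 + 12) mod 31 = 13 (confirmed correct)
5. x = (7*13 + 12) mod 31 = 10 (checks out)
6. x = (7*10 + 12) mod 31 = 20 (in agreement)
7. x = (7*20 + 12) mod 31 = 28 (same as recorded)
8. x = (7*28 + 12) mod 31 = 22 (exactly as logged)
9. x = (7*22 + 12) mod 31 = 11 (no discrepancy)
10. x = (7*11 + 12) mod 31 = 27 (verified)
No step deviates from the rules.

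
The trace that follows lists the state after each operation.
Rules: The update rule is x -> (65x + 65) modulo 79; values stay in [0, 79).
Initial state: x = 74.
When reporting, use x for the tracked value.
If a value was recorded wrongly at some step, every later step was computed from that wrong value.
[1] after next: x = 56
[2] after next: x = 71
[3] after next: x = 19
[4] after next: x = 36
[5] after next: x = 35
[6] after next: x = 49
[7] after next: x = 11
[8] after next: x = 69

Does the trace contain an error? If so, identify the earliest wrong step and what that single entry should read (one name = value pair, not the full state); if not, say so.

1. x = (65*74 + 65) mod 79 = 56 (consistent with the trace)
2. x = (65*56 + 65) mod 79 = 71 (same as recorded)
3. x = (65*71 + 65) mod 79 = 19 (matches)
4. x = (65*19 + 65) mod 79 = 36 (checks out)
5. x = (65*36 + 65) mod 79 = 35 (in agreement)
6. x = (65*35 + 65) mod 79 = 49 (agrees with the trace)
7. x = (65*49 + 65) mod 79 = 11 (checks out)
8. x = (65*11 + 65) mod 79 = 69 (in agreement)
All entries verified; no error found.

no error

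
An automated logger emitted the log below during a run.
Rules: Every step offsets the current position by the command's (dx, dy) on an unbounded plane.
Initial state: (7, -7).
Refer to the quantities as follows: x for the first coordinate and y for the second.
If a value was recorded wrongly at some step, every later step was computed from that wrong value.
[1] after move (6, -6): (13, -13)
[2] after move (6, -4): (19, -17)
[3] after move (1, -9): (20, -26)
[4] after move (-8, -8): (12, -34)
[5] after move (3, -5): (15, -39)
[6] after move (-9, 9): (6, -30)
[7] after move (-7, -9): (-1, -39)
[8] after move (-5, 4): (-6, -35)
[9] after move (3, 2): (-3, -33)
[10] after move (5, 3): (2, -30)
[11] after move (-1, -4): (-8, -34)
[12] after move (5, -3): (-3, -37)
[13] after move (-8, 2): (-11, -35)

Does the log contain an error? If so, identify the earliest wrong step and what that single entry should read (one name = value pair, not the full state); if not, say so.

step 11, x = 1

step 1: x = 7 + (6) = 13, y = -7 + (-6) = -13 -> same as recorded
step 2: x = 13 + (6) = 19, y = -13 + (-4) = -17 -> verified
step 3: x = 19 + (1) = 20, y = -17 + (-9) = -26 -> verified
step 4: x = 20 + (-8) = 12, y = -26 + (-8) = -34 -> in agreement
step 5: x = 12 + (3) = 15, y = -34 + (-5) = -39 -> verified
step 6: x = 15 + (-9) = 6, y = -39 + (9) = -30 -> consistent with the log
step 7: x = 6 + (-7) = -1, y = -30 + (-9) = -39 -> same as recorded
step 8: x = -1 + (-5) = -6, y = -39 + (4) = -35 -> confirmed correct
step 9: x = -6 + (3) = -3, y = -35 + (2) = -33 -> no discrepancy
step 10: x = -3 + (5) = 2, y = -33 + (3) = -30 -> matches
step 11: x = 2 + (-1) = 1, y = -30 + (-4) = -34 -> the log has a different value
The audit stops at step 11: the recorded entry is wrong and should be x = 1.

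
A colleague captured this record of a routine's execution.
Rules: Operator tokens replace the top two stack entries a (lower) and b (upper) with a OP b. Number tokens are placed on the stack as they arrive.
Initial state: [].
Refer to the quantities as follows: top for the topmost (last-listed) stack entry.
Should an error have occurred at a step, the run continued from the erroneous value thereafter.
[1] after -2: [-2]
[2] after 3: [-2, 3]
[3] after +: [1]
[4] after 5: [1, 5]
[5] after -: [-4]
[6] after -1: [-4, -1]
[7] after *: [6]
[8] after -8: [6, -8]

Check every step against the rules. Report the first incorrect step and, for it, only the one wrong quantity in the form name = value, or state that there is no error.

step 7, top = 4

step 1: push -2: top = -2 -> verified
step 2: push 3: top = 3 -> same as recorded
step 3: -2 + 3 = 1 -> no discrepancy
step 4: push 5: top = 5 -> verified
step 5: 1 - 5 = -4 -> matches
step 6: push -1: top = -1 -> exactly as logged
step 7: -4 * -1 = 4 -> first mismatch against the record
So the first discrepancy is step 7, where the right value is top = 4.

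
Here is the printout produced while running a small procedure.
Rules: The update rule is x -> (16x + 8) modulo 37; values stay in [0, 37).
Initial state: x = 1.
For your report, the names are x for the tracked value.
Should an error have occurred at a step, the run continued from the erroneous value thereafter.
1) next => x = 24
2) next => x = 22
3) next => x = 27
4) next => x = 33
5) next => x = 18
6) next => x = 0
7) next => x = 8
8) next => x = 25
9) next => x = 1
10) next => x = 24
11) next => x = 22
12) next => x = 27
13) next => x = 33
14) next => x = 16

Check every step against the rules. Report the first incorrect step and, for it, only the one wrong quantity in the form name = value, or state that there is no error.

Recomputing the run from the initial state:
step 1: x = 24
step 2: x = 22
step 3: x = 27
step 4: x = 33
step 5: x = 18
step 6: x = 0
step 7: x = 8
step 8: x = 25
step 9: x = 1
step 10: x = 24
step 11: x = 22
step 12: x = 27
step 13: x = 33
step 14: x = 18
The first disagreement with the printout is at step 14, where the value should be x = 18.

step 14, x = 18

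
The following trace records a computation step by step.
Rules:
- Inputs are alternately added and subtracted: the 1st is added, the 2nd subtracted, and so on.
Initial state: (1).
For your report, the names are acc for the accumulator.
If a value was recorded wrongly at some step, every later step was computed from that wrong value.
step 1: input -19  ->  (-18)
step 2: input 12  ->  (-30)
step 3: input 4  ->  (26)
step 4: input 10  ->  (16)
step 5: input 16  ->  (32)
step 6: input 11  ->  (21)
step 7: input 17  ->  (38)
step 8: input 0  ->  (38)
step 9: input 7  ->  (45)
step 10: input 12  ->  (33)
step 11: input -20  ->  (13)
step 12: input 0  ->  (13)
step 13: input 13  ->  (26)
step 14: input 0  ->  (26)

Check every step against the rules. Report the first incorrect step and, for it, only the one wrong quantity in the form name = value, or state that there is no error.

Recomputing the run from the initial state:
step 1: acc = -18
step 2: acc = -30
step 3: acc = -26
step 4: acc = -36
step 5: acc = -20
step 6: acc = -31
step 7: acc = -14
step 8: acc = -14
step 9: acc = -7
step 10: acc = -19
step 11: acc = -39
step 12: acc = -39
step 13: acc = -26
step 14: acc = -26
The first disagreement with the trace is at step 3, where the value should be acc = -26.

step 3, acc = -26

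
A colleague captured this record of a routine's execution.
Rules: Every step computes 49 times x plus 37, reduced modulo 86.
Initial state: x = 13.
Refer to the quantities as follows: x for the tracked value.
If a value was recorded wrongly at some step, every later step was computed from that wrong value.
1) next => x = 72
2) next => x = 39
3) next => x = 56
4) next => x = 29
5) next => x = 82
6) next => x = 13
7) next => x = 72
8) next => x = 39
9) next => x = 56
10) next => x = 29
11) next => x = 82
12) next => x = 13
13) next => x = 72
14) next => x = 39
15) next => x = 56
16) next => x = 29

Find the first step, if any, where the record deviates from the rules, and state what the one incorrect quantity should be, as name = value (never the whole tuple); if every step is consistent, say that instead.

step 1: x = (49*13 + 37) mod 86 = 72 -> no discrepancy
step 2: x = (49*72 + 37) mod 86 = 39 -> same as recorded
step 3: x = (49*39 + 37) mod 86 = 56 -> matches
step 4: x = (49*56 + 37) mod 86 = 29 -> agrees with the record
step 5: x = (49*29 + 37) mod 86 = 82 -> checks out
step 6: x = (49*82 + 37) mod 86 = 13 -> matches
step 7: x = (49*13 + 37) mod 86 = 72 -> checks out
step 8: x = (49*72 + 37) mod 86 = 39 -> checks out
step 9: x = (49*39 + 37) mod 86 = 56 -> exactly as logged
step 10: x = (49*56 + 37) mod 86 = 29 -> confirmed correct
step 11: x = (49*29 + 37) mod 86 = 82 -> checks out
step 12: x = (49*82 + 37) mod 86 = 13 -> consistent with the record
step 13: x = (49*13 + 37) mod 86 = 72 -> matches
step 14: x = (49*72 + 37) mod 86 = 39 -> consistent with the record
step 15: x = (49*39 + 37) mod 86 = 56 -> checks out
step 16: x = (49*56 + 37) mod 86 = 29 -> verified
Each recorded entry agrees with the recomputation.

no error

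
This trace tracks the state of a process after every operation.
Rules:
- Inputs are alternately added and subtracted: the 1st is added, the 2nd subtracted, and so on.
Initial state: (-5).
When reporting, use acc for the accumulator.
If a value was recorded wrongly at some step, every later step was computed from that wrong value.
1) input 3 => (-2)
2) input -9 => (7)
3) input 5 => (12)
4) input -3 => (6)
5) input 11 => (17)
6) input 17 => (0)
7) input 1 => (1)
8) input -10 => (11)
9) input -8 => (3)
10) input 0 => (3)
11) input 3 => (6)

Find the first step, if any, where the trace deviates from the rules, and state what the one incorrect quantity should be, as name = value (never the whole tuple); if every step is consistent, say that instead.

step 1: acc = -5 + 3 = -2 -> confirmed correct
step 2: acc = -2 - -9 = 7 -> agrees with the trace
step 3: acc = 7 + 5 = 12 -> in agreement
step 4: acc = 12 - -3 = 15 -> the trace disagrees here
First deviation found at step 4; the corrected entry is acc = 15.

step 4, acc = 15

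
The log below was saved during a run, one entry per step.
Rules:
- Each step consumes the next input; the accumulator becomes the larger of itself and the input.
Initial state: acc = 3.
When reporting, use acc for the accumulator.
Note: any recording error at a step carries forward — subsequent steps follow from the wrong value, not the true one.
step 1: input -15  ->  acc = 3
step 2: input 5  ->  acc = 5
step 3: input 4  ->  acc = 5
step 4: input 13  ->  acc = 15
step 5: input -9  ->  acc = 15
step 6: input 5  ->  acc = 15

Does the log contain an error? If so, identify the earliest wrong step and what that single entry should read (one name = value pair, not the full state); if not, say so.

1. acc = max(3, -15) = 3 (agrees with the log)
2. acc = max(3, 5) = 5 (agrees with the log)
3. acc = max(5, 4) = 5 (same as recorded)
4. acc = max(5, 13) = 13 (a discrepancy with the log)
That makes step 4 the first incorrect line — acc = 13 is what it should show.

step 4, acc = 13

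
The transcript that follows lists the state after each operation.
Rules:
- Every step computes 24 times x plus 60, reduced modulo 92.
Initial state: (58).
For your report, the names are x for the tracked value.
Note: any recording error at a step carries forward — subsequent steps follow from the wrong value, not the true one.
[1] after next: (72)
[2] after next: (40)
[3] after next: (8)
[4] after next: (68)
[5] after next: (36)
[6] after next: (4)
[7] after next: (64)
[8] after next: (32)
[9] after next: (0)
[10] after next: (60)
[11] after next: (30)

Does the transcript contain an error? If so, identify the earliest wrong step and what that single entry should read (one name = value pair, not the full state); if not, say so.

step 11, x = 28

Step 1: x = (24*58 + 60) mod 92 = 72 — matches.
Step 2: x = (24*72 + 60) mod 92 = 40 — verified.
Step 3: x = (24*40 + 60) mod 92 = 8 — agrees with the transcript.
Step 4: x = (24*8 + 60) mod 92 = 68 — checks out.
Step 5: x = (24*68 + 60) mod 92 = 36 — consistent with the transcript.
Step 6: x = (24*36 + 60) mod 92 = 4 — same as recorded.
Step 7: x = (24*4 + 60) mod 92 = 64 — exactly as logged.
Step 8: x = (24*64 + 60) mod 92 = 32 — consistent with the transcript.
Step 9: x = (24*32 + 60) mod 92 = 0 — in agreement.
Step 10: x = (24*0 + 60) mod 92 = 60 — exactly as logged.
Step 11: x = (24*60 + 60) mod 92 = 28 — a discrepancy with the transcript.
The earliest wrong entry is at step 11: it should read x = 28.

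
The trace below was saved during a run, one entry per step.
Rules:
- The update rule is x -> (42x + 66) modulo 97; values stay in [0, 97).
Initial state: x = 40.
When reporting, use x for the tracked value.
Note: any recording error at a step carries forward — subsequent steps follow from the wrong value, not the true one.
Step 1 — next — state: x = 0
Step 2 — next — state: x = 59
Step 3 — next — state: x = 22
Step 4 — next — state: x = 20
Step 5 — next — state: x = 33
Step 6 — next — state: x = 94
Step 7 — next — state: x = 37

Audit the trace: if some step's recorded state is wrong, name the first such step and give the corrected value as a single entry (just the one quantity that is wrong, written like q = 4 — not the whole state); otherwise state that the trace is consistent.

Recomputing the run from the initial state:
step 1: x = 0
step 2: x = 66
step 3: x = 25
step 4: x = 49
step 5: x = 87
step 6: x = 34
step 7: x = 39
The first disagreement with the trace is at step 2, where the value should be x = 66.

step 2, x = 66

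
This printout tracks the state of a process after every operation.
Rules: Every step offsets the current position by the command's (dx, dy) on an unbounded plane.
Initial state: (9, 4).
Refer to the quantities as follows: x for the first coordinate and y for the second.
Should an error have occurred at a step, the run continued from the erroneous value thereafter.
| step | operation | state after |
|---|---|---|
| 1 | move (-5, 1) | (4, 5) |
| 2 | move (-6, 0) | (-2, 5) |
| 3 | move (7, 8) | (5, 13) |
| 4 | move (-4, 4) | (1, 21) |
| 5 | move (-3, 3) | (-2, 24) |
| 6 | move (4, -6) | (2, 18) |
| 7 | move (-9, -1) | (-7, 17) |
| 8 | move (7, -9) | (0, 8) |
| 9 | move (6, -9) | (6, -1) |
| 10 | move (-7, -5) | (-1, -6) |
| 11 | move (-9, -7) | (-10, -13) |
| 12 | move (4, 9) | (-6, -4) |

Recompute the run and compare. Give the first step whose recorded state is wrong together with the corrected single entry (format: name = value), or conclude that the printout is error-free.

Recomputing the run from the initial state:
step 1: x = 4, y = 5
step 2: x = -2, y = 5
step 3: x = 5, y = 13
step 4: x = 1, y = 17
step 5: x = -2, y = 20
step 6: x = 2, y = 14
step 7: x = -7, y = 13
step 8: x = 0, y = 4
step 9: x = 6, y = -5
step 10: x = -1, y = -10
step 11: x = -10, y = -17
step 12: x = -6, y = -8
The first disagreement with the printout is at step 4, where the value should be y = 17.

step 4, y = 17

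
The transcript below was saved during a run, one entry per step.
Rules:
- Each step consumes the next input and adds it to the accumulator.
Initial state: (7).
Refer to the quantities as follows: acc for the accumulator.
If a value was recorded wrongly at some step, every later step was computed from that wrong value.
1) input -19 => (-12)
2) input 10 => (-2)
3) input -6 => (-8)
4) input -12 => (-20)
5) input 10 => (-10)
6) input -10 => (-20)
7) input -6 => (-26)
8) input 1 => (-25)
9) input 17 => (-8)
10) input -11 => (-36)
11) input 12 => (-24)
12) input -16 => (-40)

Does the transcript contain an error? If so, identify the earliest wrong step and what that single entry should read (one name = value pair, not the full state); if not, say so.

step 1: acc = 7 + -19 = -12 -> verified
step 2: acc = -12 + 10 = -2 -> agrees with the transcript
step 3: acc = -2 + -6 = -8 -> in agreement
step 4: acc = -8 + -12 = -20 -> exactly as logged
step 5: acc = -20 + 10 = -10 -> in agreement
step 6: acc = -10 + -10 = -20 -> agrees with the transcript
step 7: acc = -20 + -6 = -26 -> consistent with the transcript
step 8: acc = -26 + 1 = -25 -> verified
step 9: acc = -25 + 17 = -8 -> agrees with the transcript
step 10: acc = -8 + -11 = -19 -> first mismatch against the transcript
First incorrect step: 10; the correct value is acc = -19.

step 10, acc = -19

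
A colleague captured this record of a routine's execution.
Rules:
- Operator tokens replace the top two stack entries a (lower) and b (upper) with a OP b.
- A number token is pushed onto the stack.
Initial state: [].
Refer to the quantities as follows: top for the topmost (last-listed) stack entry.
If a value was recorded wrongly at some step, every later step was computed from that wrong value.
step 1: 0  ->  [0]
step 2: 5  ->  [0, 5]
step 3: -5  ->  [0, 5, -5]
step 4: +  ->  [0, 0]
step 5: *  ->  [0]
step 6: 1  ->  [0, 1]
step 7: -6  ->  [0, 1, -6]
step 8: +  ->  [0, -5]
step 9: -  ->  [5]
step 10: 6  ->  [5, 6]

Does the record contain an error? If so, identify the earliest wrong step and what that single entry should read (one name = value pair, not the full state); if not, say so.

no error

Recomputing the run from the initial state:
step 1: [0]
step 2: [0, 5]
step 3: [0, 5, -5]
step 4: [0, 0]
step 5: [0]
step 6: [0, 1]
step 7: [0, 1, -6]
step 8: [0, -5]
step 9: [5]
step 10: [5, 6]
This matches the record at every step.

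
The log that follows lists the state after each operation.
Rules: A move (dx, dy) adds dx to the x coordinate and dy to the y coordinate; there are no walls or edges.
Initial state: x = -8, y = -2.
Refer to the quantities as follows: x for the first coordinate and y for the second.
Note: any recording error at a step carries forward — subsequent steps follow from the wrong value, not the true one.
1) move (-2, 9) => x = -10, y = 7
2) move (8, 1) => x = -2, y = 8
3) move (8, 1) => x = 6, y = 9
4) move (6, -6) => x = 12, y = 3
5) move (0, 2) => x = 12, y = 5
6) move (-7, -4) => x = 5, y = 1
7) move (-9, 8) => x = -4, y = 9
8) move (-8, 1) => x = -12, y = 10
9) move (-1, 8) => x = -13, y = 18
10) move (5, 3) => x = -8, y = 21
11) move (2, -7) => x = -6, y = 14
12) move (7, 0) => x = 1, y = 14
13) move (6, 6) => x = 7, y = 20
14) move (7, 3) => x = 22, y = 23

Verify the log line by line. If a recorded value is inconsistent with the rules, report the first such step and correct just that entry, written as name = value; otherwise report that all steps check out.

step 1: x = -8 + (-2) = -10, y = -2 + (9) = 7 -> no discrepancy
step 2: x = -10 + (8) = -2, y = 7 + (1) = 8 -> agrees with the log
step 3: x = -2 + (8) = 6, y = 8 + (1) = 9 -> confirmed correct
step 4: x = 6 + (6) = 12, y = 9 + (-6) = 3 -> matches
step 5: x = 12 + (0) = 12, y = 3 + (2) = 5 -> no discrepancy
step 6: x = 12 + (-7) = 5, y = 5 + (-4) = 1 -> agrees with the log
step 7: x = 5 + (-9) = -4, y = 1 + (8) = 9 -> same as recorded
step 8: x = -4 + (-8) = -12, y = 9 + (1) = 10 -> same as recorded
step 9: x = -12 + (-1) = -13, y = 10 + (8) = 18 -> consistent with the log
step 10: x = -13 + (5) = -8, y = 18 + (3) = 21 -> exactly as logged
step 11: x = -8 + (2) = -6, y = 21 + (-7) = 14 -> checks out
step 12: x = -6 + (7) = 1, y = 14 + (0) = 14 -> matches
step 13: x = 1 + (6) = 7, y = 14 + (6) = 20 -> no discrepancy
step 14: x = 7 + (7) = 14, y = 20 + (3) = 23 -> not what was recorded
The audit stops at step 14: the recorded entry is wrong and should be x = 14.

step 14, x = 14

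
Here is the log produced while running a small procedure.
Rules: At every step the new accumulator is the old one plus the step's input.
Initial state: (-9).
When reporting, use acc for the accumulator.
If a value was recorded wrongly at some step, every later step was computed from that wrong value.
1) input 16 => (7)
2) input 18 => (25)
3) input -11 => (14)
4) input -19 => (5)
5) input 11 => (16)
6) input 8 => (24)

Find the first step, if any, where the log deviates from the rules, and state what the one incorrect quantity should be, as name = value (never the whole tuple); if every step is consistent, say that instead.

1. acc = -9 + 16 = 7 (checks out)
2. acc = 7 + 18 = 25 (no discrepancy)
3. acc = 25 + -11 = 14 (confirmed correct)
4. acc = 14 + -19 = -5 (a discrepancy with the log)
The earliest wrong entry is at step 4: it should read acc = -5.

step 4, acc = -5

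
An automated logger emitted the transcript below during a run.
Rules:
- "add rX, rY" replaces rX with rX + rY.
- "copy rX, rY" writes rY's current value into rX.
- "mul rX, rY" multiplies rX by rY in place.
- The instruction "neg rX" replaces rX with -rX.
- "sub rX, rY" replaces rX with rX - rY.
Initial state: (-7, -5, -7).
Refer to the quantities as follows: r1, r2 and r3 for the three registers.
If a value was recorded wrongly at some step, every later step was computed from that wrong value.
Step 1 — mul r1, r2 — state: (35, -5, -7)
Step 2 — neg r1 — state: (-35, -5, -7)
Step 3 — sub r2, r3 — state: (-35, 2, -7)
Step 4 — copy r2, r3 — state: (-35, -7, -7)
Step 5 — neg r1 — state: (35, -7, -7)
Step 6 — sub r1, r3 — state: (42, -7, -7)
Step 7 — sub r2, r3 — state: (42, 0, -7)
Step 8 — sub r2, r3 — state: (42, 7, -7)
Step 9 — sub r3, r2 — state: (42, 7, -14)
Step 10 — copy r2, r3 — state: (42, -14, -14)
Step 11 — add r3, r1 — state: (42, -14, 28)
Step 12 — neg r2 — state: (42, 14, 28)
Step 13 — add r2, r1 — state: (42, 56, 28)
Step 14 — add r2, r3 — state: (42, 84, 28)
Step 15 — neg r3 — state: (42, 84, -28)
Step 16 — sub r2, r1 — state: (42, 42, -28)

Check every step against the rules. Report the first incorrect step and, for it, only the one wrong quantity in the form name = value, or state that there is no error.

no error

1. r1 = -7 * -5 = 35 (checks out)
2. r1 = -(35) = -35 (exactly as logged)
3. r2 = -5 - -7 = 2 (consistent with the transcript)
4. r2 = -7 (no discrepancy)
5. r1 = -(-35) = 35 (agrees with the transcript)
6. r1 = 35 - -7 = 42 (verified)
7. r2 = -7 - -7 = 0 (verified)
8. r2 = 0 - -7 = 7 (exactly as logged)
9. r3 = -7 - 7 = -14 (verified)
10. r2 = -14 (checks out)
11. r3 = -14 + 42 = 28 (confirmed correct)
12. r2 = -(-14) = 14 (checks out)
13. r2 = 14 + 42 = 56 (consistent with the transcript)
14. r2 = 56 + 28 = 84 (matches)
15. r3 = -(28) = -28 (confirmed correct)
16. r2 = 84 - 42 = 42 (checks out)
Nothing is out of place; the run is error-free.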